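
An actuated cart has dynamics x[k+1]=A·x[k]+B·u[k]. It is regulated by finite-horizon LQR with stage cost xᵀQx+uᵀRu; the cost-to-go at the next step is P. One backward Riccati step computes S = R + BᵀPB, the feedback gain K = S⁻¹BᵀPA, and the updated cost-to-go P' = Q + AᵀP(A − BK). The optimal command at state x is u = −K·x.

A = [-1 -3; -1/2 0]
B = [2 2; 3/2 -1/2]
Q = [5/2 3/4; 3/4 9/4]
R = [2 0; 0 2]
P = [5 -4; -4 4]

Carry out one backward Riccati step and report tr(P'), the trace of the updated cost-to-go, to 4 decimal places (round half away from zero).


BᵀP = [4.0000 -2.0000; 12.0000 -10.0000]
S = R + BᵀPB = [2 0; 0 2] + [5.0000 9.0000; 9.0000 29.0000] = [7.0000 9.0000; 9.0000 31.0000]
BᵀPA = [-3.0000 -12.0000; -7.0000 -36.0000]
K = S⁻¹·BᵀPA = [-0.2206 -0.3529; -0.1618 -1.0588]
A−BK = [-0.2353 -0.1765; -0.2500 0.0000]
AᵀP(A−BK) = [0.2059 0.5294; 0.5294 2.6471]
P' = Q + AᵀP(A−BK) = [2.7059 1.2794; 1.2794 4.8971]
tr(P') = 7.6029

7.6029


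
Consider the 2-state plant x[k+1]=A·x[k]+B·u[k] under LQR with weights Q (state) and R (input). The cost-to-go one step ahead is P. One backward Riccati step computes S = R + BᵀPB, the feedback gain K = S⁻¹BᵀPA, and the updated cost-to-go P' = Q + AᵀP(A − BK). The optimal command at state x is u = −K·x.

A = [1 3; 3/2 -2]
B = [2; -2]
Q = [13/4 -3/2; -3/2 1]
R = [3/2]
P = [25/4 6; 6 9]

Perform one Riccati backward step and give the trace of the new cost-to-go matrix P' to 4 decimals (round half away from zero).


BᵀP = [0.5000 -6.0000]
S = R + BᵀPB = [3/2] + [13.0000] = [14.5000]
BᵀPA = [-8.5000 13.5000]
K = S⁻¹·BᵀPA = [-0.5862 0.9310]
A−BK = [2.1724 1.1379; 0.3276 -0.1379]
AᵀP(A−BK) = [39.5172 14.6638; 14.6638 7.6810]
P' = Q + AᵀP(A−BK) = [42.7672 13.1638; 13.1638 8.6810]
tr(P') = 51.4483

51.4483


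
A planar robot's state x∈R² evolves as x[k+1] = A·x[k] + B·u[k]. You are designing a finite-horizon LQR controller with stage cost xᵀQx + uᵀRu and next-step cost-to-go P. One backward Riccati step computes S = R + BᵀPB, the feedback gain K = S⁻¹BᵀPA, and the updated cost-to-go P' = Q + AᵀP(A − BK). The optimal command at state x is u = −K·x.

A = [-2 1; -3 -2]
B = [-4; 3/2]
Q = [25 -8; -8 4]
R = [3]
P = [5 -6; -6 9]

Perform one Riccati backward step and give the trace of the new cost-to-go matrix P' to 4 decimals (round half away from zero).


BᵀP = [-29.0000 37.5000]
S = R + BᵀPB = [3] + [172.2500] = [175.2500]
BᵀPA = [-54.5000 -104.0000]
K = S⁻¹·BᵀPA = [-0.3110 -0.5934]
A−BK = [-3.2439 -1.3738; -2.5335 -1.1098]
AᵀP(A−BK) = [12.0514 5.6576; 5.6576 3.2825]
P' = Q + AᵀP(A−BK) = [37.0514 -2.3424; -2.3424 7.2825]
tr(P') = 44.3338

44.3338


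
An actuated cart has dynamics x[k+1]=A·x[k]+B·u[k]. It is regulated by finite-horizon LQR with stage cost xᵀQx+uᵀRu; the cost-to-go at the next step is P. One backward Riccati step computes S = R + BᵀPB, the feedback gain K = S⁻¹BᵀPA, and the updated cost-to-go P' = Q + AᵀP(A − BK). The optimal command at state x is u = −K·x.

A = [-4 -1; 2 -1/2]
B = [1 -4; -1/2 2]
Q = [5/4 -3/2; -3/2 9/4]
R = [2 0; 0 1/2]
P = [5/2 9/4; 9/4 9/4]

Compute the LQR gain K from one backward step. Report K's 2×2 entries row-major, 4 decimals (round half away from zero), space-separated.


-0.0593 -0.0353 0.9487 0.5656

BᵀP = [1.3750 1.1250; -5.5000 -4.5000]
S = R + BᵀPB = [2 0; 0 1/2] + [0.8125 -3.2500; -3.2500 13.0000] = [2.8125 -3.2500; -3.2500 13.5000]
BᵀPA = [-3.2500 -1.9375; 13.0000 7.7500]
K = S⁻¹·BᵀPA = [-0.0593 -0.0353; 0.9487 0.5656]
A−BK = [-0.1460 1.2976; 0.0730 -1.6488]
AᵀP(A−BK) = [0.4743 0.2828; 0.2828 0.8609]
P' = Q + AᵀP(A−BK) = [1.7243 -1.2172; -1.2172 3.1109]
tr(P') = 4.8352


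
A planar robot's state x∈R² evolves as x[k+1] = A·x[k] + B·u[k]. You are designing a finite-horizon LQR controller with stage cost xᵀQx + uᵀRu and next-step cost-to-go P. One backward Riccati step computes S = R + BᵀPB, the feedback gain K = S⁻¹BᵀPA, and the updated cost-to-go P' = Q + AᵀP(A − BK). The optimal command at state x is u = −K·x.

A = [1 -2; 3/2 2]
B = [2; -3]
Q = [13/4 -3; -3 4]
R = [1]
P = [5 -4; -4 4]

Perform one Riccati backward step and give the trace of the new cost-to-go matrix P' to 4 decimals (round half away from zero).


9.4405

BᵀP = [22.0000 -20.0000]
S = R + BᵀPB = [1] + [104.0000] = [105.0000]
BᵀPA = [-8.0000 -84.0000]
K = S⁻¹·BᵀPA = [-0.0762 -0.8000]
A−BK = [1.1524 -0.4000; 1.2714 -0.4000]
AᵀP(A−BK) = [1.3905 -0.4000; -0.4000 0.8000]
P' = Q + AᵀP(A−BK) = [4.6405 -3.4000; -3.4000 4.8000]
tr(P') = 9.4405


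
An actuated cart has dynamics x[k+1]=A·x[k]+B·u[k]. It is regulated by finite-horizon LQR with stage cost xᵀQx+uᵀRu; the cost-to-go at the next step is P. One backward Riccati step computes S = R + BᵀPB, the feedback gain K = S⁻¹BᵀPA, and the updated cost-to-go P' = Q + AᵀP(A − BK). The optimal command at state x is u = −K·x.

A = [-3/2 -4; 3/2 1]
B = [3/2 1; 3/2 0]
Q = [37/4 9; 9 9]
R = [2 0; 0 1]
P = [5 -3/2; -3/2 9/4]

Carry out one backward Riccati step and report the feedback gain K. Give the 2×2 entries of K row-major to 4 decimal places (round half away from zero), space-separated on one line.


BᵀP = [5.2500 1.1250; 5.0000 -1.5000]
S = R + BᵀPB = [2 0; 0 1] + [9.5625 5.2500; 5.2500 5.0000] = [11.5625 5.2500; 5.2500 6.0000]
BᵀPA = [-6.1875 -19.8750; -9.7500 -21.5000]
K = S⁻¹·BᵀPA = [0.3363 -0.1525; -1.9193 -3.4499]
A−BK = [-0.0852 -0.3214; 0.9955 1.2287]
AᵀP(A−BK) = [6.4305 10.0448; 10.0448 17.0463]
P' = Q + AᵀP(A−BK) = [15.6805 19.0448; 19.0448 26.0463]
tr(P') = 41.7268

0.3363 -0.1525 -1.9193 -3.4499


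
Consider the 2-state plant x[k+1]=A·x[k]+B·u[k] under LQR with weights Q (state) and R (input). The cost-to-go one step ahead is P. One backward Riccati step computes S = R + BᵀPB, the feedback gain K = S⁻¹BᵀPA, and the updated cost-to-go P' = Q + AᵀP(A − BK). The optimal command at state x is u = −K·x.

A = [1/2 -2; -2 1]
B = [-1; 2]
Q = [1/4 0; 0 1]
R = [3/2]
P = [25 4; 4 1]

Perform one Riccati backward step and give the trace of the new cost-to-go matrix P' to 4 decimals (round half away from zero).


16.4828

BᵀP = [-17.0000 -2.0000]
S = R + BᵀPB = [3/2] + [13.0000] = [14.5000]
BᵀPA = [-4.5000 32.0000]
K = S⁻¹·BᵀPA = [-0.3103 2.2069]
A−BK = [0.1897 0.2069; -1.3793 -3.4138]
AᵀP(A−BK) = [0.8534 0.9310; 0.9310 14.3793]
P' = Q + AᵀP(A−BK) = [1.1034 0.9310; 0.9310 15.3793]
tr(P') = 16.4828


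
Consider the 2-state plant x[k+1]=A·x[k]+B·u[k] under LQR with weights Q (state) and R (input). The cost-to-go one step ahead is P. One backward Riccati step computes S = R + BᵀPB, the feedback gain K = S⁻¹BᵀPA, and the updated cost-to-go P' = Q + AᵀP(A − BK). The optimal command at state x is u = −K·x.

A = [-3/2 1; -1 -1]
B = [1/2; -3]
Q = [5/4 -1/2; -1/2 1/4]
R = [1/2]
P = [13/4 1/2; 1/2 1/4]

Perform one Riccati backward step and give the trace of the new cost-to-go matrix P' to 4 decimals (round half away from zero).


BᵀP = [0.1250 -0.5000]
S = R + BᵀPB = [1/2] + [1.5625] = [2.0625]
BᵀPA = [0.3125 0.6250]
K = S⁻¹·BᵀPA = [0.1515 0.3030]
A−BK = [-1.5758 0.8485; -0.5455 -0.0909]
AᵀP(A−BK) = [9.0152 -4.4697; -4.4697 2.3106]
P' = Q + AᵀP(A−BK) = [10.2652 -4.9697; -4.9697 2.5606]
tr(P') = 12.8258

12.8258


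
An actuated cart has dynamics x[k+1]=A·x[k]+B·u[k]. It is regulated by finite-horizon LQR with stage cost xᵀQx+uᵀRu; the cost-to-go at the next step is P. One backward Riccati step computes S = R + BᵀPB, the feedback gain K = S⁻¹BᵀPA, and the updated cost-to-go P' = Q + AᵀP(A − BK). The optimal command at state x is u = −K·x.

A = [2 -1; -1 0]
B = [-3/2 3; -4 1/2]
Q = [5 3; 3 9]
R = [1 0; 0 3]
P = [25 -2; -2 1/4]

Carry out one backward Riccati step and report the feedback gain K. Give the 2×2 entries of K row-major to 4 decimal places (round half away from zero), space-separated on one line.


BᵀP = [-29.5000 2.0000; 74.0000 -5.8750]
S = R + BᵀPB = [1 0; 0 3] + [36.2500 -87.5000; -87.5000 219.0625] = [37.2500 -87.5000; -87.5000 222.0625]
BᵀPA = [-61.0000 29.5000; 153.8750 -74.0000]
K = S⁻¹·BᵀPA = [-0.1328 0.1232; 0.6406 -0.2847]
A−BK = [-0.1210 0.0389; -1.8515 0.6352]
AᵀP(A−BK) = [1.5757 -0.6774; -0.6774 0.2982]
P' = Q + AᵀP(A−BK) = [6.5757 2.3226; 2.3226 9.2982]
tr(P') = 15.8738

-0.1328 0.1232 0.6406 -0.2847


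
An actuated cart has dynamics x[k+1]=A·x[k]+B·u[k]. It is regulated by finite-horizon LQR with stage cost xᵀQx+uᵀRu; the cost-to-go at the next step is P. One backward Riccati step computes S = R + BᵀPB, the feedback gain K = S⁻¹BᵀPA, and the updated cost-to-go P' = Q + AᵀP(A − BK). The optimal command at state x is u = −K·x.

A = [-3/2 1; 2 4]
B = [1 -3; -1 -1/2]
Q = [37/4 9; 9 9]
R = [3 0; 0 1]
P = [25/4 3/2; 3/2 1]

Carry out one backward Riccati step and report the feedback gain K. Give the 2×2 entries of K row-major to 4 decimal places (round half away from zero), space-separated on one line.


-0.4206 -0.6447 0.2121 -0.7879

BᵀP = [4.7500 0.5000; -19.5000 -5.0000]
S = R + BᵀPB = [3 0; 0 1] + [4.2500 -14.5000; -14.5000 61.0000] = [7.2500 -14.5000; -14.5000 62.0000]
BᵀPA = [-6.1250 6.7500; 19.2500 -39.5000]
K = S⁻¹·BᵀPA = [-0.4206 -0.6447; 0.2121 -0.7879]
A−BK = [-0.4431 -0.7189; 1.6855 2.9613]
AᵀP(A−BK) = [2.4031 3.8427; 3.8427 7.4807]
P' = Q + AᵀP(A−BK) = [11.6531 12.8427; 12.8427 16.4807]
tr(P') = 28.1338


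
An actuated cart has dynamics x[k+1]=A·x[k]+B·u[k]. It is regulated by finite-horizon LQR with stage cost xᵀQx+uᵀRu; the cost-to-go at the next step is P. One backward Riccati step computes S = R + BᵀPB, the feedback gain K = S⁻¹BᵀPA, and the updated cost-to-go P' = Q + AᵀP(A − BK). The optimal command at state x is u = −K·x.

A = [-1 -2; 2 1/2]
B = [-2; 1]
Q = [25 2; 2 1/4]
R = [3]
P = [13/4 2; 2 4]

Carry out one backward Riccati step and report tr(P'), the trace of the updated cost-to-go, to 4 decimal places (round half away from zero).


38.0625

BᵀP = [-4.5000 0.0000]
S = R + BᵀPB = [3] + [9.0000] = [12.0000]
BᵀPA = [4.5000 9.0000]
K = S⁻¹·BᵀPA = [0.3750 0.7500]
A−BK = [-0.2500 -0.5000; 1.6250 -0.2500]
AᵀP(A−BK) = [9.5625 -1.8750; -1.8750 3.2500]
P' = Q + AᵀP(A−BK) = [34.5625 0.1250; 0.1250 3.5000]
tr(P') = 38.0625


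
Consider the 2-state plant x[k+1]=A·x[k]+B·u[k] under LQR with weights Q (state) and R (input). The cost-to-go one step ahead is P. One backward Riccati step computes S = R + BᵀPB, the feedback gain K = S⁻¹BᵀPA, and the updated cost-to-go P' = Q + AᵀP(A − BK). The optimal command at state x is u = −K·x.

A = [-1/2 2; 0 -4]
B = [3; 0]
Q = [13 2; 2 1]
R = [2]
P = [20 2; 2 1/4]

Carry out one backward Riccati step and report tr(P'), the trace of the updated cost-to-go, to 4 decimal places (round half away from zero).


BᵀP = [60.0000 6.0000]
S = R + BᵀPB = [2] + [180.0000] = [182.0000]
BᵀPA = [-30.0000 96.0000]
K = S⁻¹·BᵀPA = [-0.1648 0.5275]
A−BK = [-0.0055 0.4176; 0.0000 -4.0000]
AᵀP(A−BK) = [0.0549 -0.1758; -0.1758 1.3626]
P' = Q + AᵀP(A−BK) = [13.0549 1.8242; 1.8242 2.3626]
tr(P') = 15.4176

15.4176


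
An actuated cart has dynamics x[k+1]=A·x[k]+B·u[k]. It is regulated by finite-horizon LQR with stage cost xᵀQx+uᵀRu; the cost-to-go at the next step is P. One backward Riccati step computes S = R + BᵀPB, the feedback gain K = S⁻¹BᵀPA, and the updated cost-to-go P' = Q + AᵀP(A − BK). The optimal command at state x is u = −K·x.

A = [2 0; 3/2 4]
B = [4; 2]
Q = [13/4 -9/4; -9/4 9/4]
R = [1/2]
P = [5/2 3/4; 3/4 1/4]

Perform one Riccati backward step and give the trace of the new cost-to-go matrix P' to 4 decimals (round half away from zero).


5.9819

BᵀP = [11.5000 3.5000]
S = R + BᵀPB = [1/2] + [53.0000] = [53.5000]
BᵀPA = [28.2500 14.0000]
K = S⁻¹·BᵀPA = [0.5280 0.2617]
A−BK = [-0.1121 -1.0467; 0.4439 3.4766]
AᵀP(A−BK) = [0.1454 0.1075; 0.1075 0.3364]
P' = Q + AᵀP(A−BK) = [3.3954 -2.1425; -2.1425 2.5864]
tr(P') = 5.9819


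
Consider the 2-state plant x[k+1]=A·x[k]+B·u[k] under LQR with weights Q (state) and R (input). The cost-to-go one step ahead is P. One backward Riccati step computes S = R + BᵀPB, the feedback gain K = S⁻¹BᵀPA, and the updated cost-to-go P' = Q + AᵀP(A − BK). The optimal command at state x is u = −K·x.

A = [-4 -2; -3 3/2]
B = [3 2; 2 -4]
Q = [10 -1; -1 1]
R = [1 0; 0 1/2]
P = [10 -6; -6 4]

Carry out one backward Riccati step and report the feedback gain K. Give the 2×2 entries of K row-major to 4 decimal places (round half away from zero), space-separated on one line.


-1.1510 -0.2783 -0.0226 -0.5429

BᵀP = [18.0000 -10.0000; 44.0000 -28.0000]
S = R + BᵀPB = [1 0; 0 1/2] + [34.0000 76.0000; 76.0000 200.0000] = [35.0000 76.0000; 76.0000 200.5000]
BᵀPA = [-42.0000 -51.0000; -92.0000 -130.0000]
K = S⁻¹·BᵀPA = [-1.1510 -0.2783; -0.0226 -0.5429]
A−BK = [-0.5018 -0.0793; -0.7882 -0.1150]
AᵀP(A−BK) = [1.5820 0.3657; 0.3657 0.2312]
P' = Q + AᵀP(A−BK) = [11.5820 -0.6343; -0.6343 1.2312]
tr(P') = 12.8131


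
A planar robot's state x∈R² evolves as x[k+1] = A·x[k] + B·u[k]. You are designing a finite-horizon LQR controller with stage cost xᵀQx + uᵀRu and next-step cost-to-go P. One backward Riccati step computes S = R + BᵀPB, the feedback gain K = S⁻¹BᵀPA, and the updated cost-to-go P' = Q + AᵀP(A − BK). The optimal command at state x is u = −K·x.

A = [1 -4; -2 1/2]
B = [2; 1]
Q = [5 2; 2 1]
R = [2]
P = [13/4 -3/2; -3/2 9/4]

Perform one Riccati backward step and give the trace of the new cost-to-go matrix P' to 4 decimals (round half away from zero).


BᵀP = [5.0000 -0.7500]
S = R + BᵀPB = [2] + [9.2500] = [11.2500]
BᵀPA = [6.5000 -20.3750]
K = S⁻¹·BᵀPA = [0.5778 -1.8111]
A−BK = [-0.1556 -0.3778; -2.5778 2.3111]
AᵀP(A−BK) = [14.4944 -16.2278; -16.2278 21.6611]
P' = Q + AᵀP(A−BK) = [19.4944 -14.2278; -14.2278 22.6611]
tr(P') = 42.1556

42.1556


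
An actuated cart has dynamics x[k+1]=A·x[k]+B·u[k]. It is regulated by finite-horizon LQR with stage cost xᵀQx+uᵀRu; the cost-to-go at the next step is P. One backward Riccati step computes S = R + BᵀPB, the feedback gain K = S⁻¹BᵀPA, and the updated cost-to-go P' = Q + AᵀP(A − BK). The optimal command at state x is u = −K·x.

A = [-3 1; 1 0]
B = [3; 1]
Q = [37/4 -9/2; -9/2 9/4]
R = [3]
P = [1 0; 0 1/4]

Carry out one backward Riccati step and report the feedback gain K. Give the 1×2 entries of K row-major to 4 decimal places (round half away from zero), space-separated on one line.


-0.7143 0.2449

BᵀP = [3.0000 0.2500]
S = R + BᵀPB = [3] + [9.2500] = [12.2500]
BᵀPA = [-8.7500 3.0000]
K = S⁻¹·BᵀPA = [-0.7143 0.2449]
A−BK = [-0.8571 0.2653; 1.7143 -0.2449]
AᵀP(A−BK) = [3.0000 -0.8571; -0.8571 0.2653]
P' = Q + AᵀP(A−BK) = [12.2500 -5.3571; -5.3571 2.5153]
tr(P') = 14.7653


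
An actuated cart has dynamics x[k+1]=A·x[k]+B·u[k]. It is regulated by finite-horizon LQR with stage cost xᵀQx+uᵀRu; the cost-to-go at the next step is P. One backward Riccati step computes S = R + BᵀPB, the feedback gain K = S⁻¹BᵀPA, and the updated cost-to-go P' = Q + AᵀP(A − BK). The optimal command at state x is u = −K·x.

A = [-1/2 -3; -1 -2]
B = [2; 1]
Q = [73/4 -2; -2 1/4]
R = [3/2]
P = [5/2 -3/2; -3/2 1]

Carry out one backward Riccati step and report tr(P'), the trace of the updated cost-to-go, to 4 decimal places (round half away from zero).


BᵀP = [3.5000 -2.0000]
S = R + BᵀPB = [3/2] + [5.0000] = [6.5000]
BᵀPA = [0.2500 -6.5000]
K = S⁻¹·BᵀPA = [0.0385 -1.0000]
A−BK = [-0.5769 -1.0000; -1.0385 -1.0000]
AᵀP(A−BK) = [0.1154 0.0000; 0.0000 2.0000]
P' = Q + AᵀP(A−BK) = [18.3654 -2.0000; -2.0000 2.2500]
tr(P') = 20.6154

20.6154


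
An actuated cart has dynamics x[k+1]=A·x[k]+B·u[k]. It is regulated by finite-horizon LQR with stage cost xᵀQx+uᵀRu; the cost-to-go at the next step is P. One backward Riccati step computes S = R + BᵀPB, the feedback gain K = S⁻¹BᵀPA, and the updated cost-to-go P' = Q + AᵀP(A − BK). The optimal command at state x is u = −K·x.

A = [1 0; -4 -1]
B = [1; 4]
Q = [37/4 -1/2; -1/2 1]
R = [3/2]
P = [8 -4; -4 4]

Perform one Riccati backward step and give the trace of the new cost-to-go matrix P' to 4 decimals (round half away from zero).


BᵀP = [-8.0000 12.0000]
S = R + BᵀPB = [3/2] + [40.0000] = [41.5000]
BᵀPA = [-56.0000 -12.0000]
K = S⁻¹·BᵀPA = [-1.3494 -0.2892]
A−BK = [2.3494 0.2892; 1.3976 0.1566]
AᵀP(A−BK) = [28.4337 3.8072; 3.8072 0.5301]
P' = Q + AᵀP(A−BK) = [37.6837 3.3072; 3.3072 1.5301]
tr(P') = 39.2139

39.2139


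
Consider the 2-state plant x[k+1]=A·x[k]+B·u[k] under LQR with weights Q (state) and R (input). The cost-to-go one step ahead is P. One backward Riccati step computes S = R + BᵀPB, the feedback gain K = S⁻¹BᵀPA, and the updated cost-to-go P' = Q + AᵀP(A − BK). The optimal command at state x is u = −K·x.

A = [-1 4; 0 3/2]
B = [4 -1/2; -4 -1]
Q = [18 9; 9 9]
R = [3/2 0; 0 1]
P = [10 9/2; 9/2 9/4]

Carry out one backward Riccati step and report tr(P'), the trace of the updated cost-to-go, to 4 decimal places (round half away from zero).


37.1609

BᵀP = [22.0000 9.0000; -9.5000 -4.5000]
S = R + BᵀPB = [3/2 0; 0 1] + [52.0000 -20.0000; -20.0000 9.2500] = [53.5000 -20.0000; -20.0000 10.2500]
BᵀPA = [-22.0000 101.5000; 9.5000 -44.7500]
K = S⁻¹·BᵀPA = [-0.2393 0.9798; 0.4600 -2.4541]
A−BK = [0.1870 -1.1462; -0.4971 2.9650]
AᵀP(A−BK) = [0.3665 -1.8810; -1.8810 9.7944]
P' = Q + AᵀP(A−BK) = [18.3665 7.1190; 7.1190 18.7944]
tr(P') = 37.1609


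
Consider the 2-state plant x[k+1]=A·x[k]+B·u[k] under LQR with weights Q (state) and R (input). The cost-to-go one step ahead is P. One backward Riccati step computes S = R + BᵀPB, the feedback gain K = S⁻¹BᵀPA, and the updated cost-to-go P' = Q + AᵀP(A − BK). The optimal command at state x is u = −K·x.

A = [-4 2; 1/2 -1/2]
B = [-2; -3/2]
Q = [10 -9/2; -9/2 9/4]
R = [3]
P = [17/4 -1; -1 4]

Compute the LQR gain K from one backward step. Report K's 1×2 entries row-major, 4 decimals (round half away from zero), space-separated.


BᵀP = [-7.0000 -4.0000]
S = R + BᵀPB = [3] + [20.0000] = [23.0000]
BᵀPA = [26.0000 -12.0000]
K = S⁻¹·BᵀPA = [1.1304 -0.5217]
A−BK = [-1.7391 0.9565; 2.1957 -1.2826]
AᵀP(A−BK) = [43.6087 -24.4348; -24.4348 13.7391]
P' = Q + AᵀP(A−BK) = [53.6087 -28.9348; -28.9348 15.9891]
tr(P') = 69.5978

1.1304 -0.5217


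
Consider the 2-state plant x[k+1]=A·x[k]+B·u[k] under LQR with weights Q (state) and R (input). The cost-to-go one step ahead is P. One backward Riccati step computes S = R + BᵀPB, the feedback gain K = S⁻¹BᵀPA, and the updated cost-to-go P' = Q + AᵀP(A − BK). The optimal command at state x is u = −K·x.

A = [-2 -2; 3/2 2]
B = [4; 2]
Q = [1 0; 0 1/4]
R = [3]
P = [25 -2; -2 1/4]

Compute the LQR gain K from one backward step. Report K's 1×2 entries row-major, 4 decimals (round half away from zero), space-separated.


-0.5464 -0.5565

BᵀP = [96.0000 -7.5000]
S = R + BᵀPB = [3] + [369.0000] = [372.0000]
BᵀPA = [-203.2500 -207.0000]
K = S⁻¹·BᵀPA = [-0.5464 -0.5565]
A−BK = [0.1855 0.2258; 2.5927 3.1129]
AᵀP(A−BK) = [1.5126 1.6512; 1.6512 1.8145]
P' = Q + AᵀP(A−BK) = [2.5126 1.6512; 1.6512 2.0645]
tr(P') = 4.5771


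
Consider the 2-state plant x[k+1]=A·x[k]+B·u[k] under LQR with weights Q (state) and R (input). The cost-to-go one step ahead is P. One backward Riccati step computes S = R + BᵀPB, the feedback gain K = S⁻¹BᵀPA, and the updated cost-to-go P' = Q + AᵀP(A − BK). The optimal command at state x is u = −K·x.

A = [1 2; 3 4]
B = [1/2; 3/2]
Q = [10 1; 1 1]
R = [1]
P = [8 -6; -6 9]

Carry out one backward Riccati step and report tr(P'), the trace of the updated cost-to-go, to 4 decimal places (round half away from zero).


BᵀP = [-5.0000 10.5000]
S = R + BᵀPB = [1] + [13.2500] = [14.2500]
BᵀPA = [26.5000 32.0000]
K = S⁻¹·BᵀPA = [1.8596 2.2456]
A−BK = [0.0702 0.8772; 0.2105 0.6316]
AᵀP(A−BK) = [3.7193 4.4912; 4.4912 8.1404]
P' = Q + AᵀP(A−BK) = [13.7193 5.4912; 5.4912 9.1404]
tr(P') = 22.8596

22.8596


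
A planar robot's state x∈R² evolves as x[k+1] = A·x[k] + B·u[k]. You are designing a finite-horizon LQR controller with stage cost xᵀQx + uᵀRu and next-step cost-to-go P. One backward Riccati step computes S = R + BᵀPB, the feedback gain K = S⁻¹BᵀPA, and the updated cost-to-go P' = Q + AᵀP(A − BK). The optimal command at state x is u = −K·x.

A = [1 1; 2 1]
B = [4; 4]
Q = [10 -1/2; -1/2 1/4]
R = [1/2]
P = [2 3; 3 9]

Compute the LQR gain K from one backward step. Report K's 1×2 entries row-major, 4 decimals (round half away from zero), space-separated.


BᵀP = [20.0000 48.0000]
S = R + BᵀPB = [1/2] + [272.0000] = [272.5000]
BᵀPA = [116.0000 68.0000]
K = S⁻¹·BᵀPA = [0.4257 0.2495]
A−BK = [-0.7028 0.0018; 0.2972 0.0018]
AᵀP(A−BK) = [0.6202 0.0532; 0.0532 0.0312]
P' = Q + AᵀP(A−BK) = [10.6202 -0.4468; -0.4468 0.2812]
tr(P') = 10.9014

0.4257 0.2495


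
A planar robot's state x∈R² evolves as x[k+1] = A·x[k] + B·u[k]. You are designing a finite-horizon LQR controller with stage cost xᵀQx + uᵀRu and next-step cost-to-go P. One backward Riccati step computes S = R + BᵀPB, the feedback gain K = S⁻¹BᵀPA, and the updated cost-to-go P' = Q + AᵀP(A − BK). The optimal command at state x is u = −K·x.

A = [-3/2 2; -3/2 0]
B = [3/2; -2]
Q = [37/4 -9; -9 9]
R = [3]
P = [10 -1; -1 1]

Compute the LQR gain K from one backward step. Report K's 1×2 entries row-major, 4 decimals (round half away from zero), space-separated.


BᵀP = [17.0000 -3.5000]
S = R + BᵀPB = [3] + [32.5000] = [35.5000]
BᵀPA = [-20.2500 34.0000]
K = S⁻¹·BᵀPA = [-0.5704 0.9577]
A−BK = [-0.6444 0.5634; -2.6408 1.9155]
AᵀP(A−BK) = [8.6989 -7.6056; -7.6056 7.4366]
P' = Q + AᵀP(A−BK) = [17.9489 -16.6056; -16.6056 16.4366]
tr(P') = 34.3856

-0.5704 0.9577


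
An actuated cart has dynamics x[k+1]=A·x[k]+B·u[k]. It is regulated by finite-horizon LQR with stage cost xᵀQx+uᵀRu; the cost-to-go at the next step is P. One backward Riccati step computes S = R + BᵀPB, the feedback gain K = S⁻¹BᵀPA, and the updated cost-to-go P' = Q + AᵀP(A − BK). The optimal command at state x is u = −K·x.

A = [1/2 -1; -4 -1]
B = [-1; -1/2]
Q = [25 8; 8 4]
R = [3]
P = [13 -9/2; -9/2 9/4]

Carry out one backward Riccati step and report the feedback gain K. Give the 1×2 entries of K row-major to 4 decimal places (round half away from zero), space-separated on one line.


-1.5648 0.6114

BᵀP = [-10.7500 3.3750]
S = R + BᵀPB = [3] + [9.0625] = [12.0625]
BᵀPA = [-18.8750 7.3750]
K = S⁻¹·BᵀPA = [-1.5648 0.6114]
A−BK = [-1.0648 -0.3886; -4.7824 -0.6943]
AᵀP(A−BK) = [27.7150 -1.7098; -1.7098 1.7409]
P' = Q + AᵀP(A−BK) = [52.7150 6.2902; 6.2902 5.7409]
tr(P') = 58.4560


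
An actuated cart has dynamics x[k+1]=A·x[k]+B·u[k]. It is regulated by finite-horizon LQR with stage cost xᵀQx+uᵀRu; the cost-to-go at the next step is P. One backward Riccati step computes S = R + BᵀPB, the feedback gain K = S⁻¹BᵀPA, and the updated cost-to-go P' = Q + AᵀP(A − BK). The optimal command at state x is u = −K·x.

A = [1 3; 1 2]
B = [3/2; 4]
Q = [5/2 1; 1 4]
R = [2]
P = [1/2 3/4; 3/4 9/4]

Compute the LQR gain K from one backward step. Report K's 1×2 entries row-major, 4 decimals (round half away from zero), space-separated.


BᵀP = [3.7500 10.1250]
S = R + BᵀPB = [2] + [46.1250] = [48.1250]
BᵀPA = [13.8750 31.5000]
K = S⁻¹·BᵀPA = [0.2883 0.6545]
A−BK = [0.5675 2.0182; -0.1532 -0.6182]
AᵀP(A−BK) = [0.2497 0.6682; 0.6682 1.8818]
P' = Q + AᵀP(A−BK) = [2.7497 1.6682; 1.6682 5.8818]
tr(P') = 8.6315

0.2883 0.6545


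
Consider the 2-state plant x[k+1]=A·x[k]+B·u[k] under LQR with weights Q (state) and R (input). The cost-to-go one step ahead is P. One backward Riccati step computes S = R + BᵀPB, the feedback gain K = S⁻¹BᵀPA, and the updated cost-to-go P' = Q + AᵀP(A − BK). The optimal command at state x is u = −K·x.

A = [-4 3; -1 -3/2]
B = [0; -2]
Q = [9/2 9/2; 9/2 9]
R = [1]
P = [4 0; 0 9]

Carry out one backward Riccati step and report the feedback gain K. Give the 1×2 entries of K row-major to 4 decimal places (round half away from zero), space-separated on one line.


0.4865 0.7297

BᵀP = [0.0000 -18.0000]
S = R + BᵀPB = [1] + [36.0000] = [37.0000]
BᵀPA = [18.0000 27.0000]
K = S⁻¹·BᵀPA = [0.4865 0.7297]
A−BK = [-4.0000 3.0000; -0.0270 -0.0405]
AᵀP(A−BK) = [64.2432 -47.6351; -47.6351 36.5473]
P' = Q + AᵀP(A−BK) = [68.7432 -43.1351; -43.1351 45.5473]
tr(P') = 114.2905


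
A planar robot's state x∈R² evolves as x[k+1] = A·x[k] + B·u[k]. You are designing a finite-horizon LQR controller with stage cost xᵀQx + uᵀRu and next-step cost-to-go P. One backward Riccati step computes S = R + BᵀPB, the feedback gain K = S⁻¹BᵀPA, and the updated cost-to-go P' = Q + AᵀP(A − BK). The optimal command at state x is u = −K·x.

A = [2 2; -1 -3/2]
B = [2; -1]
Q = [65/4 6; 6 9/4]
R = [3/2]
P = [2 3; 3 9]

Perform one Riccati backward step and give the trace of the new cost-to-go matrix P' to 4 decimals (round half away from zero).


23.4038

BᵀP = [1.0000 -3.0000]
S = R + BᵀPB = [3/2] + [5.0000] = [6.5000]
BᵀPA = [5.0000 6.5000]
K = S⁻¹·BᵀPA = [0.7692 1.0000]
A−BK = [0.4615 0.0000; -0.2308 -0.5000]
AᵀP(A−BK) = [1.1538 1.5000; 1.5000 3.7500]
P' = Q + AᵀP(A−BK) = [17.4038 7.5000; 7.5000 6.0000]
tr(P') = 23.4038


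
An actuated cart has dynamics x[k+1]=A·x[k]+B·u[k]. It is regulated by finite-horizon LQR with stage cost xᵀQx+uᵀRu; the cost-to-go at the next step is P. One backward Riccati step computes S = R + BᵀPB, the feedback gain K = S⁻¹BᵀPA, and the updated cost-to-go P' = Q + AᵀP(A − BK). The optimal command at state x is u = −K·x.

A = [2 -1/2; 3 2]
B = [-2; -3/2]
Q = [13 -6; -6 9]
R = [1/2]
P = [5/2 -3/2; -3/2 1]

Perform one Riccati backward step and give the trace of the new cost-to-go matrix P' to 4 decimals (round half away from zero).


25.2542

BᵀP = [-2.7500 1.5000]
S = R + BᵀPB = [1/2] + [3.2500] = [3.7500]
BᵀPA = [-1.0000 4.3750]
K = S⁻¹·BᵀPA = [-0.2667 1.1667]
A−BK = [1.4667 1.8333; 2.6000 3.7500]
AᵀP(A−BK) = [0.7333 0.9167; 0.9167 2.5208]
P' = Q + AᵀP(A−BK) = [13.7333 -5.0833; -5.0833 11.5208]
tr(P') = 25.2542


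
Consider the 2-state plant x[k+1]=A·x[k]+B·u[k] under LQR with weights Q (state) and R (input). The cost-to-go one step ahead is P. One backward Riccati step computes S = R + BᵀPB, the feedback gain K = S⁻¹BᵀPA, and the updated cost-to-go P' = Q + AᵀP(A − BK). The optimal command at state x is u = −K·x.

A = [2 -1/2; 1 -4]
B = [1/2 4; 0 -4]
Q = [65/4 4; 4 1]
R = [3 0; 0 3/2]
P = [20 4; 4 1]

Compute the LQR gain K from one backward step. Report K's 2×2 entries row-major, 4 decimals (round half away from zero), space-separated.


BᵀP = [10.0000 2.0000; 64.0000 12.0000]
S = R + BᵀPB = [3 0; 0 3/2] + [5.0000 32.0000; 32.0000 208.0000] = [8.0000 32.0000; 32.0000 209.5000]
BᵀPA = [22.0000 -13.0000; 140.0000 -80.0000]
K = S⁻¹·BᵀPA = [0.1979 -0.2508; 0.6380 -0.3436]
A−BK = [-0.6511 0.9996; 3.5521 -5.3742]
AᵀP(A−BK) = [3.3221 -4.3850; -4.3850 6.2554]
P' = Q + AᵀP(A−BK) = [19.5721 -0.3850; -0.3850 7.2554]
tr(P') = 26.8275

0.1979 -0.2508 0.6380 -0.3436


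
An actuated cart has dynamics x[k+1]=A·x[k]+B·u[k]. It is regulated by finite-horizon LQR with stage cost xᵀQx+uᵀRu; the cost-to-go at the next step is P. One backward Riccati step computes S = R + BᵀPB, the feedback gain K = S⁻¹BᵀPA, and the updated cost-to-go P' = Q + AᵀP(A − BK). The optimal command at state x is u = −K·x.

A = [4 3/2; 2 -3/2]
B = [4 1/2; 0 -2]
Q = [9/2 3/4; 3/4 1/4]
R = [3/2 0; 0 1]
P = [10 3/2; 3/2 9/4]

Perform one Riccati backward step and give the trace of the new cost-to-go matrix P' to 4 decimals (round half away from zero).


BᵀP = [40.0000 6.0000; 2.0000 -3.7500]
S = R + BᵀPB = [3/2 0; 0 1] + [160.0000 8.0000; 8.0000 8.5000] = [161.5000 8.0000; 8.0000 9.5000]
BᵀPA = [172.0000 51.0000; 0.5000 8.6250]
K = S⁻¹·BᵀPA = [1.1087 0.2826; -0.8810 0.6699]
A−BK = [0.0059 0.0346; 0.2381 -0.1602]
AᵀP(A−BK) = [2.7518 -0.1930; -0.1930 0.6217]
P' = Q + AᵀP(A−BK) = [7.2518 0.5570; 0.5570 0.8717]
tr(P') = 8.1235

8.1235


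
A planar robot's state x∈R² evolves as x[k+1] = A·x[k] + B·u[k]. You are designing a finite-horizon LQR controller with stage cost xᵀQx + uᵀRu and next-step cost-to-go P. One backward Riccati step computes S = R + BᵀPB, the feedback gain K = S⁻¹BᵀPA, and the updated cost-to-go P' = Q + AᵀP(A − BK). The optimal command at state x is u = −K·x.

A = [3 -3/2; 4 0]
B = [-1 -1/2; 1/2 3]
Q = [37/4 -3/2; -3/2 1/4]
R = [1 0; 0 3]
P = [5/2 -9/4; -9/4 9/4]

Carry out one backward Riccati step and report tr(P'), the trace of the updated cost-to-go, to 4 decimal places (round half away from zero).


BᵀP = [-3.6250 3.3750; -8.0000 7.8750]
S = R + BᵀPB = [1 0; 0 3] + [5.3125 11.9375; 11.9375 27.6250] = [6.3125 11.9375; 11.9375 30.6250]
BᵀPA = [2.6250 5.4375; 7.5000 12.0000]
K = S⁻¹·BᵀPA = [-0.1799 0.4580; 0.3150 0.2133]
A−BK = [2.9776 -0.9354; 3.1449 -0.8689]
AᵀP(A−BK) = [2.6096 -0.5521; -0.5521 0.5749]
P' = Q + AᵀP(A−BK) = [11.8596 -2.0521; -2.0521 0.8249]
tr(P') = 12.6845

12.6845


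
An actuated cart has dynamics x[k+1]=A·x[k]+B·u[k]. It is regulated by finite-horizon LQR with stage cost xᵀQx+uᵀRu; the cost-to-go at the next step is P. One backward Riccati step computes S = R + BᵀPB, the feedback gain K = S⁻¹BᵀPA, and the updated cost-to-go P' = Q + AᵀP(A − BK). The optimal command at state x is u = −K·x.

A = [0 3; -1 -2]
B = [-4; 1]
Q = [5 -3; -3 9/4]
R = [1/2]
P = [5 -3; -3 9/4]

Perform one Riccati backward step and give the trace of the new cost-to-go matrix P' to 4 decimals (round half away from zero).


BᵀP = [-23.0000 14.2500]
S = R + BᵀPB = [1/2] + [106.2500] = [106.7500]
BᵀPA = [-14.2500 -97.5000]
K = S⁻¹·BᵀPA = [-0.1335 -0.9133]
A−BK = [-0.5340 -0.6534; -0.8665 -1.0867]
AᵀP(A−BK) = [0.3478 0.4848; 0.4848 0.9485]
P' = Q + AᵀP(A−BK) = [5.3478 -2.5152; -2.5152 3.1985]
tr(P') = 8.5463

8.5463


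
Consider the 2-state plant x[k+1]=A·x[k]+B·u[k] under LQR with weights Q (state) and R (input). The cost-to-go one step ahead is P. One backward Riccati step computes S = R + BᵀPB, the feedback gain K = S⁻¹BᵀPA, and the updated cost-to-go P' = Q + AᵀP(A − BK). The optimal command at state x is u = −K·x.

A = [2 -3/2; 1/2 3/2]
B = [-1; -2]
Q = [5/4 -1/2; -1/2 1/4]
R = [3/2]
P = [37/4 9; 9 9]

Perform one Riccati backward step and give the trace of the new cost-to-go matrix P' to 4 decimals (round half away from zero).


3.4316

BᵀP = [-27.2500 -27.0000]
S = R + BᵀPB = [3/2] + [81.2500] = [82.7500]
BᵀPA = [-68.0000 0.3750]
K = S⁻¹·BᵀPA = [-0.8218 0.0045]
A−BK = [1.1782 -1.4955; -1.1435 1.5091]
AᵀP(A−BK) = [1.3708 -0.4418; -0.4418 0.5608]
P' = Q + AᵀP(A−BK) = [2.6208 -0.9418; -0.9418 0.8108]
tr(P') = 3.4316


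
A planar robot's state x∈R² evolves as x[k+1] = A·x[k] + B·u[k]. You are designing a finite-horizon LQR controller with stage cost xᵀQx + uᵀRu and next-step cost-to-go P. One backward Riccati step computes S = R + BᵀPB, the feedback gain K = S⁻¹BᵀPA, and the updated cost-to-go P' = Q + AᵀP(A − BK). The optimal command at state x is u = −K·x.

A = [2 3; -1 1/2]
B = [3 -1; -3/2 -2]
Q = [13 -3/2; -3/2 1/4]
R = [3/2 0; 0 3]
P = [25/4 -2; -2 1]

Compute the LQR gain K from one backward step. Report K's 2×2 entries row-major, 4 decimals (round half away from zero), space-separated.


0.6522 0.7620 -0.0185 -0.3060

BᵀP = [21.7500 -7.5000; -2.2500 0.0000]
S = R + BᵀPB = [3/2 0; 0 3] + [76.5000 -6.7500; -6.7500 2.2500] = [78.0000 -6.7500; -6.7500 5.2500]
BᵀPA = [51.0000 61.5000; -4.5000 -6.7500]
K = S⁻¹·BᵀPA = [0.6522 0.7620; -0.0185 -0.3060]
A−BK = [0.0247 0.4080; -0.0587 1.0309]
AᵀP(A−BK) = [0.6522 0.7620; 0.7620 1.5726]
P' = Q + AᵀP(A−BK) = [13.6522 -0.7380; -0.7380 1.8226]
tr(P') = 15.4749


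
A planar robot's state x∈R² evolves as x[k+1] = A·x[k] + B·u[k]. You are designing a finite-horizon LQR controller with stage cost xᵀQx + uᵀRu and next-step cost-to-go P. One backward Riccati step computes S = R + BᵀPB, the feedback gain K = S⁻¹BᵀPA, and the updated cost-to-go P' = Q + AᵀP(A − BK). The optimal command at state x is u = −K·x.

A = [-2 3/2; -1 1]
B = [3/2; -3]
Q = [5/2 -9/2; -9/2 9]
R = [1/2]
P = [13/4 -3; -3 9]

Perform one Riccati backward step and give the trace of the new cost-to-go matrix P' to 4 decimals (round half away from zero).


BᵀP = [13.8750 -31.5000]
S = R + BᵀPB = [1/2] + [115.3125] = [115.8125]
BᵀPA = [3.7500 -10.6875]
K = S⁻¹·BᵀPA = [0.0324 -0.0923]
A−BK = [-2.0486 1.6384; -0.9029 0.7232]
AᵀP(A−BK) = [9.8786 -7.9039; -7.9039 6.3262]
P' = Q + AᵀP(A−BK) = [12.3786 -12.4039; -12.4039 15.3262]
tr(P') = 27.7048

27.7048


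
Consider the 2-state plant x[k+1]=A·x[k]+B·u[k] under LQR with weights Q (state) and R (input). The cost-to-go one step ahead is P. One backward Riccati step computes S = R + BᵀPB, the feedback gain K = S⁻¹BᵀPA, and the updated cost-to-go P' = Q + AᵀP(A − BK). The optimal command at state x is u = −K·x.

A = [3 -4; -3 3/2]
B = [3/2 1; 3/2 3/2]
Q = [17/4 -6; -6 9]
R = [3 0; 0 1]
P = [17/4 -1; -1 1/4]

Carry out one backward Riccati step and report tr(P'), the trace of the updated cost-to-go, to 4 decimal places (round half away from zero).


BᵀP = [4.8750 -1.1250; 2.7500 -0.6250]
S = R + BᵀPB = [3 0; 0 1] + [5.6250 3.1875; 3.1875 1.8125] = [8.6250 3.1875; 3.1875 2.8125]
BᵀPA = [18.0000 -21.1875; 10.1250 -11.9375]
K = S⁻¹·BᵀPA = [1.3017 -1.5278; 2.1247 -2.5129]
A−BK = [-1.0773 0.8047; -8.1397 7.5611]
AᵀP(A−BK) = [13.5561 -15.6808; -15.6808 18.1937]
P' = Q + AᵀP(A−BK) = [17.8061 -21.6808; -21.6808 27.1937]
tr(P') = 44.9998

44.9998


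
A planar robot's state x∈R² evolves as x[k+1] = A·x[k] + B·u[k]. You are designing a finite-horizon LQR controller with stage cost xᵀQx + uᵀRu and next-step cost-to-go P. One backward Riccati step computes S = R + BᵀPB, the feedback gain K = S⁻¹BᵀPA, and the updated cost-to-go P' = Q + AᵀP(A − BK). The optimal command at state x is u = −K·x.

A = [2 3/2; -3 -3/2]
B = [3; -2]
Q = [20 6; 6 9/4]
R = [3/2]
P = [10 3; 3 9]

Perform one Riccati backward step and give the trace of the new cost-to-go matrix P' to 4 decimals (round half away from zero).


BᵀP = [24.0000 -9.0000]
S = R + BᵀPB = [3/2] + [90.0000] = [91.5000]
BᵀPA = [75.0000 49.5000]
K = S⁻¹·BᵀPA = [0.8197 0.5410]
A−BK = [-0.4590 -0.1230; -1.3607 -0.4180]
AᵀP(A−BK) = [23.5246 7.4262; 7.4262 2.4713]
P' = Q + AᵀP(A−BK) = [43.5246 13.4262; 13.4262 4.7213]
tr(P') = 48.2459

48.2459


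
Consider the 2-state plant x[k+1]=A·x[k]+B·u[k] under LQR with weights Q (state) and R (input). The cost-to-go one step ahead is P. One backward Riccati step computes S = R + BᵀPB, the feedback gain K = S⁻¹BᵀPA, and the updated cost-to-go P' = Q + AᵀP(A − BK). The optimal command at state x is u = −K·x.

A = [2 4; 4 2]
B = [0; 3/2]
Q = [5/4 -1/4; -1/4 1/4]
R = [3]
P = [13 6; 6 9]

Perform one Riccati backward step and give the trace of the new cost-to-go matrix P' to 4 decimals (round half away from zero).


BᵀP = [9.0000 13.5000]
S = R + BᵀPB = [3] + [20.2500] = [23.2500]
BᵀPA = [72.0000 63.0000]
K = S⁻¹·BᵀPA = [3.0968 2.7097]
A−BK = [2.0000 4.0000; -0.6452 -2.0645]
AᵀP(A−BK) = [69.0323 100.9032; 100.9032 169.2903]
P' = Q + AᵀP(A−BK) = [70.2823 100.6532; 100.6532 169.5403]
tr(P') = 239.8226

239.8226


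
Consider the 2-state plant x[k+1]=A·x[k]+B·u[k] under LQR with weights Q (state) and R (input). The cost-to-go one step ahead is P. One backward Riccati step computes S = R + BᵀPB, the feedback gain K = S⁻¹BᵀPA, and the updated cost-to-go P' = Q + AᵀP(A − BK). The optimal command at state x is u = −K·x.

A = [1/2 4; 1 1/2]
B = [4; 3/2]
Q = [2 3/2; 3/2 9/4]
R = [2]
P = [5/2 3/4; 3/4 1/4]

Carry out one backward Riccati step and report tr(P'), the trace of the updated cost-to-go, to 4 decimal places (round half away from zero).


6.0155

BᵀP = [11.1250 3.3750]
S = R + BᵀPB = [2] + [49.5625] = [51.5625]
BᵀPA = [8.9375 46.1875]
K = S⁻¹·BᵀPA = [0.1733 0.8958]
A−BK = [-0.1933 0.4170; 0.7400 -0.8436]
AᵀP(A−BK) = [0.0758 0.3067; 0.3067 1.6897]
P' = Q + AᵀP(A−BK) = [2.0758 1.8067; 1.8067 3.9397]
tr(P') = 6.0155


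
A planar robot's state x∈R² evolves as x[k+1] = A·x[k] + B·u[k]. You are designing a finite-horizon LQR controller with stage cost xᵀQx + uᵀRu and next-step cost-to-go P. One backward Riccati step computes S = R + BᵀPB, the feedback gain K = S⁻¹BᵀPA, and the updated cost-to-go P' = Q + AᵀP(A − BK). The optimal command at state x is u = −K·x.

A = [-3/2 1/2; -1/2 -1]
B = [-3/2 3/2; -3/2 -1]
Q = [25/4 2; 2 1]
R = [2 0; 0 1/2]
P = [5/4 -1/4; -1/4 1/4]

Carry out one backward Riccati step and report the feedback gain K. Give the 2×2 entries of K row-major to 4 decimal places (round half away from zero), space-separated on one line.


BᵀP = [-1.5000 0.0000; 2.1250 -0.6250]
S = R + BᵀPB = [2 0; 0 1/2] + [2.2500 -2.2500; -2.2500 3.8125] = [4.2500 -2.2500; -2.2500 4.3125]
BᵀPA = [2.2500 -0.7500; -2.8750 1.6875]
K = S⁻¹·BᵀPA = [0.2438 0.0424; -0.5395 0.4134]
A−BK = [-0.3251 -0.0565; -0.6737 -0.5230]
AᵀP(A−BK) = [0.4005 -0.0318; -0.0318 0.1466]
P' = Q + AᵀP(A−BK) = [6.6505 1.9682; 1.9682 1.1466]
tr(P') = 7.7971

0.2438 0.0424 -0.5395 0.4134


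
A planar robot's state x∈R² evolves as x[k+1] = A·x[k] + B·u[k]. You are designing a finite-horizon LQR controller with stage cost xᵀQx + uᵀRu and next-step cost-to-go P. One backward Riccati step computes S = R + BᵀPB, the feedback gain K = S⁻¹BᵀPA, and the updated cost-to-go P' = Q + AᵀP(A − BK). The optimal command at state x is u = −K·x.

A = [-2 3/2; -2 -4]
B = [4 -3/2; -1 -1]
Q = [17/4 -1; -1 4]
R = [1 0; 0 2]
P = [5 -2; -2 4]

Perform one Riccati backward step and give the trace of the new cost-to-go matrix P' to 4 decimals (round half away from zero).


24.1903

BᵀP = [22.0000 -12.0000; -5.5000 -1.0000]
S = R + BᵀPB = [1 0; 0 2] + [100.0000 -21.0000; -21.0000 9.2500] = [101.0000 -21.0000; -21.0000 11.2500]
BᵀPA = [-20.0000 81.0000; 13.0000 -4.2500]
K = S⁻¹·BᵀPA = [0.0690 1.1823; 1.2844 1.8292]
A−BK = [-0.3495 -0.4854; -0.6465 -0.9885]
AᵀP(A−BK) = [4.6832 6.8666; 6.8666 11.2571]
P' = Q + AᵀP(A−BK) = [8.9332 5.8666; 5.8666 15.2571]
tr(P') = 24.1903


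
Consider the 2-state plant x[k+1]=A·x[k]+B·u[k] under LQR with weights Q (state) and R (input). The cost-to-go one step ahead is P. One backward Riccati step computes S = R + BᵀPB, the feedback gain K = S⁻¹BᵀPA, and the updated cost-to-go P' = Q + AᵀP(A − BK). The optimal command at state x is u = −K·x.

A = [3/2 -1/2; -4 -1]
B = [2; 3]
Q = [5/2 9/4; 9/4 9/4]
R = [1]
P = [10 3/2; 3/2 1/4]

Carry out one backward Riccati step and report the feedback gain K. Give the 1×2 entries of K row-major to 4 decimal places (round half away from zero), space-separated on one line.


0.3551 -0.2612

BᵀP = [24.5000 3.7500]
S = R + BᵀPB = [1] + [60.2500] = [61.2500]
BᵀPA = [21.7500 -16.0000]
K = S⁻¹·BᵀPA = [0.3551 -0.2612]
A−BK = [0.7898 0.0224; -5.0653 -0.2163]
AᵀP(A−BK) = [0.7765 -0.0684; -0.0684 0.0704]
P' = Q + AᵀP(A−BK) = [3.2765 2.1816; 2.1816 2.3204]
tr(P') = 5.5969


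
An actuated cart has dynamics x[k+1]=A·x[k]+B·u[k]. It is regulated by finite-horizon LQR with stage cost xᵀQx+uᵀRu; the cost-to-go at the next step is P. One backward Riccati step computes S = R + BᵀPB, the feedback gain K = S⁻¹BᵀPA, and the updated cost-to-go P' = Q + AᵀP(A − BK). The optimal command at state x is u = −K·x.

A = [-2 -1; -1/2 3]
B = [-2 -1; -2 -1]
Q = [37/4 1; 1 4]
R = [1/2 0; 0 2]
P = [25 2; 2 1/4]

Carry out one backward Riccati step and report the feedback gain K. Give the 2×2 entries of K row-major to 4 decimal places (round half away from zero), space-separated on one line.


BᵀP = [-54.0000 -4.5000; -27.0000 -2.2500]
S = R + BᵀPB = [1/2 0; 0 2] + [117.0000 58.5000; 58.5000 29.2500] = [117.5000 58.5000; 58.5000 31.2500]
BᵀPA = [110.2500 40.5000; 55.1250 20.2500]
K = S⁻¹·BᵀPA = [0.8833 0.3245; 0.1104 0.0406]
A−BK = [-0.1229 -0.3105; 1.3771 3.6895]
AᵀP(A−BK) = [0.5893 0.6144; 0.6144 1.2869]
P' = Q + AᵀP(A−BK) = [9.8393 1.6144; 1.6144 5.2869]
tr(P') = 15.1262

0.8833 0.3245 0.1104 0.0406
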